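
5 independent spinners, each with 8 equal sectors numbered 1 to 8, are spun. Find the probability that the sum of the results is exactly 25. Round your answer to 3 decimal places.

There are 8^5 = 32768 equally likely outcomes.
The number of ordered 5-tuples from {1,…,8} summing to 25 is 2226.
P(sum = 25) = 2226/32768 = 1113/16384 ≈ 0.068.

0.068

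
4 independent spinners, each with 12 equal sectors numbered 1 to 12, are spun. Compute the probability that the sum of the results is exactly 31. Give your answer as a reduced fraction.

There are 12^4 = 20736 equally likely outcomes.
The number of ordered 4-tuples from {1,…,12} summing to 31 is 916.
P(sum = 31) = 916/20736 = 229/5184.

229/5184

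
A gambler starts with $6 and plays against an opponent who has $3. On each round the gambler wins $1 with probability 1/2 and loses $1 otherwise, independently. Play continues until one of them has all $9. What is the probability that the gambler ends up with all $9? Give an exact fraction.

With a fair step, P(i) = ½P(i−1) + ½P(i+1) with P(0)=0, P(9)=1 has the linear solution P(i) = i/9.
P(6) = 6/9 = 2/3.

2/3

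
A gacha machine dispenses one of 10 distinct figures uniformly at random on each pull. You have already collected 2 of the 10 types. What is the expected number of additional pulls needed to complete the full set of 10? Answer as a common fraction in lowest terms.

Starting from 2 distinct types, each trial gives a new one with probability (10−i)/10 when i types are held, so the wait for the next new type is 10/(10−i).
E = 10/8 + 10/7 + 10/6 + 10/5 + 10/4 + 10/3 + 10/2 + 10/1 = 761/28.

761/28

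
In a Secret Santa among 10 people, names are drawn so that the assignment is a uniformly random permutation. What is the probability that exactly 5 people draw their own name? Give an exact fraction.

11/3600

Choose which 5 of the 10 are fixed: C(10,5) = 252 ways.
The remaining 5 must have no fixed point: D(5) = 44.
P = 252·44/3628800 = 11/3600.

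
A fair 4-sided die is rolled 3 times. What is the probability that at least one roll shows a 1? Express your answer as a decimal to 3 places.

0.578

P(no roll shows a 1) = (3/4)^3 ≈ 0.422.
P(at least one) = 1 − 0.422 = 0.578.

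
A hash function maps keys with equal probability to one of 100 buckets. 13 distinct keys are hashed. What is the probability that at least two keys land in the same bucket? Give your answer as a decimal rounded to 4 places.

0.5572

It's easier to compute the probability that all 13 are distinct.
P(all distinct) = 100/100 · 99/100 · ··· · 88/100 ≈ 0.4428.
So the probability of at least one match is 1 − 0.4428 = 0.5572.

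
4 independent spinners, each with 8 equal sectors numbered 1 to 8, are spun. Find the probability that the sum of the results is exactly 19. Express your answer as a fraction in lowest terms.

21/256

There are 8^4 = 4096 equally likely outcomes.
The number of ordered 4-tuples from {1,…,8} summing to 19 is 336.
P(sum = 19) = 336/4096 = 21/256.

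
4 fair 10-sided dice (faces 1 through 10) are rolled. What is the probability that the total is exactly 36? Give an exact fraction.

There are 10^4 = 10000 equally likely outcomes.
The number of ordered 4-tuples from {1,…,10} summing to 36 is 35.
P(sum = 36) = 35/10000 = 7/2000.

7/2000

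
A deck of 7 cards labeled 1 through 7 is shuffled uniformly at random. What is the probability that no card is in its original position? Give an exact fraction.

103/280

This is the derangement probability: permutations of 7 with no fixed point.
D(7) = 7! · (1 − 1/1! + 1/2! − ··· + (−1)^7/7!) = 1854.
P = 1854/5040 = 103/280.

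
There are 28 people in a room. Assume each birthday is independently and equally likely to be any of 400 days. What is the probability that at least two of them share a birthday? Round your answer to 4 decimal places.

0.6199

It's easier to compute the probability that all 28 are distinct.
P(all distinct) = 400/400 · 399/400 · ··· · 373/400 ≈ 0.3801.
So the probability of at least one match is 1 − 0.3801 = 0.6199.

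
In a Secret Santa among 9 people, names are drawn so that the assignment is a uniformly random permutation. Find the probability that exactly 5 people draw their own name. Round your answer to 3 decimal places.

0.003

Choose which 5 of the 9 are fixed: C(9,5) = 126 ways.
The remaining 4 must have no fixed point: D(4) = 9.
P = 126·9/362880 = 1/320 ≈ 0.003.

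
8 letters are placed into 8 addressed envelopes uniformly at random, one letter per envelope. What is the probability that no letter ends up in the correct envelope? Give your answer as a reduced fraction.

2119/5760

This is the derangement probability: permutations of 8 with no fixed point.
D(8) = 8! · (1 − 1/1! + 1/2! − ··· + (−1)^8/8!) = 14833.
P = 14833/40320 = 2119/5760.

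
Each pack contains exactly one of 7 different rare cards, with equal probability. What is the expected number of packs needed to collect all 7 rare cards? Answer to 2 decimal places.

18.15

After i distinct types are collected, each trial gives a new one with probability (7−i)/7, so the expected wait for the next new type is 7/(7−i).
E = 7/7 + 7/6 + 7/5 + 7/4 + 7/3 + 7/2 + 7/1 = 363/20 ≈ 18.15.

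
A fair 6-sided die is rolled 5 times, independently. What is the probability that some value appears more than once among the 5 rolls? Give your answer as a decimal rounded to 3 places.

P(all 5 different) = 6/6 · 5/6 · ··· · 2/6 ≈ 0.093.
P(at least two equal) = 1 − 0.093 = 0.907.

0.907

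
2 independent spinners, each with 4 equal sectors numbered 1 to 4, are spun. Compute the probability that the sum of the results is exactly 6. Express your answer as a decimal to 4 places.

There are 4^2 = 16 equally likely outcomes.
The number of ordered 2-tuples from {1,…,4} summing to 6 is 3.
P(sum = 6) = 3/16 ≈ 0.1875.

0.1875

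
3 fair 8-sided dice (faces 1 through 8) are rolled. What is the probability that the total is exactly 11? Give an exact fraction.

There are 8^3 = 512 equally likely outcomes.
The number of ordered 3-tuples from {1,…,8} summing to 11 is 42.
P(sum = 11) = 42/512 = 21/256.

21/256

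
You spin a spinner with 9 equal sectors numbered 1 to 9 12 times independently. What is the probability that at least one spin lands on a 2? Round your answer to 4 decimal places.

P(no spin lands on a 2) = (8/9)^12 ≈ 0.2433.
P(at least one) = 1 − 0.2433 = 0.7567.

0.7567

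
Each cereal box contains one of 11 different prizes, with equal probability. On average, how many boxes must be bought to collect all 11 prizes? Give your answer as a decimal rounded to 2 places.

33.22

After i distinct types are collected, each trial gives a new one with probability (11−i)/11, so the expected wait for the next new type is 11/(11−i).
E = 11/11 + 11/10 + 11/9 + 11/8 + 11/7 + 11/6 + 11/5 + 11/4 + 11/3 + 11/2 + 11/1 = 83711/2520 ≈ 33.22.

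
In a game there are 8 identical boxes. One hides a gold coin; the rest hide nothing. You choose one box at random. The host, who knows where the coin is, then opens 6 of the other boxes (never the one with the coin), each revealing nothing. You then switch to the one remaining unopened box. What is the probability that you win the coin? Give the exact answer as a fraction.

7/8

Your original box holds the coin with probability 1/8, so the other 7 collectively hold it with probability 7/8.
The host can always find 6 empty boxes to open, so the reveals don't change that 7/8; it is now spread over the 1 remaining unopened box.
P(win by switching) = (7/8) · (1/1) = 7/8.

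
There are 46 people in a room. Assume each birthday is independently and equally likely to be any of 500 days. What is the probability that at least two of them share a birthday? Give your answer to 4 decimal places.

It's easier to compute the probability that all 46 are distinct.
P(all distinct) = 500/500 · 499/500 · ··· · 455/500 ≈ 0.1181.
So the probability of at least one match is 1 − 0.1181 = 0.8819.

0.8819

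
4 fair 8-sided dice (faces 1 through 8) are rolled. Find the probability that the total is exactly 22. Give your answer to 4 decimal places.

0.0601

There are 8^4 = 4096 equally likely outcomes.
The number of ordered 4-tuples from {1,…,8} summing to 22 is 246.
P(sum = 22) = 246/4096 = 123/2048 ≈ 0.0601.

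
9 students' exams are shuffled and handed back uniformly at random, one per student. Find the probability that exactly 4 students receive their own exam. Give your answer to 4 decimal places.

0.0153

Choose which 4 of the 9 are fixed: C(9,4) = 126 ways.
The remaining 5 must have no fixed point: D(5) = 44.
P = 126·44/362880 = 11/720 ≈ 0.0153.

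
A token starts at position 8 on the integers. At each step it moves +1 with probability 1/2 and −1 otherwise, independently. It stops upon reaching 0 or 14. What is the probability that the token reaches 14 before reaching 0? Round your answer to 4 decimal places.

With a fair step, P(i) = ½P(i−1) + ½P(i+1) with P(0)=0, P(14)=1 has the linear solution P(i) = i/14.
P(8) = 8/14 = 4/7 ≈ 0.5714.

0.5714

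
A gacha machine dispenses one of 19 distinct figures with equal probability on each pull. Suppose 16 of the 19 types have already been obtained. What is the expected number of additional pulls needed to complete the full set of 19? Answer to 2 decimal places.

Starting from 16 distinct types, each trial gives a new one with probability (19−i)/19 when i types are held, so the wait for the next new type is 19/(19−i).
E = 19/3 + 19/2 + 19/1 = 209/6 ≈ 34.83.

34.83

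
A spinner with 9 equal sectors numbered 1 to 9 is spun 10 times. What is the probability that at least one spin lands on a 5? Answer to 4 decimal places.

P(no spin lands on a 5) = (8/9)^10 ≈ 0.3079.
P(at least one) = 1 − 0.3079 = 0.6921.

0.6921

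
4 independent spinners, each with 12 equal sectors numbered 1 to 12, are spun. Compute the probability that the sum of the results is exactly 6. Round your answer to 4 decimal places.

There are 12^4 = 20736 equally likely outcomes.
The number of ordered 4-tuples from {1,…,12} summing to 6 is 10.
P(sum = 6) = 10/20736 = 5/10368 ≈ 0.0005.

0.0005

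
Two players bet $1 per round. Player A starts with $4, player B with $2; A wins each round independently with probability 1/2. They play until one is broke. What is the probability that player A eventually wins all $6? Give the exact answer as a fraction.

With a fair step, P(i) = ½P(i−1) + ½P(i+1) with P(0)=0, P(6)=1 has the linear solution P(i) = i/6.
P(4) = 4/6 = 2/3.

2/3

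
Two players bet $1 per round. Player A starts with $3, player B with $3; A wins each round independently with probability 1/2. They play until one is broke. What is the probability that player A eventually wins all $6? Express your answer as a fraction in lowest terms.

With a fair step, P(i) = ½P(i−1) + ½P(i+1) with P(0)=0, P(6)=1 has the linear solution P(i) = i/6.
P(3) = 3/6 = 1/2.

1/2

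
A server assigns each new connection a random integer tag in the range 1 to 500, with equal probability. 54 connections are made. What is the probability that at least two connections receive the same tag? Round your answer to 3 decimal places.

0.949

It's easier to compute the probability that all 54 are distinct.
P(all distinct) = 500/500 · 499/500 · ··· · 447/500 ≈ 0.051.
So the probability of at least one match is 1 − 0.051 = 0.949.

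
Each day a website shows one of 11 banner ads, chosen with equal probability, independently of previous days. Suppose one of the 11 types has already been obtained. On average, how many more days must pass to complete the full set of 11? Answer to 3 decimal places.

Starting from 1 distinct type, each trial gives a new one with probability (11−i)/11 when i types are held, so the wait for the next new type is 11/(11−i).
E = 11/10 + 11/9 + 11/8 + 11/7 + 11/6 + 11/5 + 11/4 + 11/3 + 11/2 + 11/1 = 81191/2520 ≈ 32.219.

32.219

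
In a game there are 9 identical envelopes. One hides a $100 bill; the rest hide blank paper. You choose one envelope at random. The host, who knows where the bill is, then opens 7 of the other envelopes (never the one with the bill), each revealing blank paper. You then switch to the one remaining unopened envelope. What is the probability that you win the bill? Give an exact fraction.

Your original envelope holds the bill with probability 1/9, so the other 8 collectively hold it with probability 8/9.
The host can always find 7 empty envelopes to open, so the reveals don't change that 8/9; it is now spread over the 1 remaining unopened envelope.
P(win by switching) = (8/9) · (1/1) = 8/9.

8/9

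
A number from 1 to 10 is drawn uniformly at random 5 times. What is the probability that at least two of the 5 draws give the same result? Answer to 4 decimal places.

0.6976

P(all 5 different) = 10/10 · 9/10 · ··· · 6/10 ≈ 0.3024.
P(at least two equal) = 1 − 0.3024 = 0.6976.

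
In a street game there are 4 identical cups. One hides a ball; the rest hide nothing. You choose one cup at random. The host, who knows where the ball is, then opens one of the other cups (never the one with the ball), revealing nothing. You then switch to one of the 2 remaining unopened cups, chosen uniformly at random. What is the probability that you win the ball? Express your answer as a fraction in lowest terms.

3/8

Your original cup holds the ball with probability 1/4, so the other 3 collectively hold it with probability 3/4.
The host can always find an empty cup to open, so this doesn't change that 3/4; it is now spread over the 2 remaining unopened cups.
P(win by switching) = (3/4) · (1/2) = 3/8.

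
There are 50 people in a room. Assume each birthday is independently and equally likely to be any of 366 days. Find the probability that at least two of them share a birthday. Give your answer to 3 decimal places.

It's easier to compute the probability that all 50 are distinct.
P(all distinct) = 366/366 · 365/366 · ··· · 317/366 ≈ 0.030.
So the probability of at least one match is 1 − 0.030 = 0.970.

0.970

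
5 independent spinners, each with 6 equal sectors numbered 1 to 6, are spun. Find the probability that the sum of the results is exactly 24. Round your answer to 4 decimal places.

0.0264

There are 6^5 = 7776 equally likely outcomes.
The number of ordered 5-tuples from {1,…,6} summing to 24 is 205.
P(sum = 24) = 205/7776 ≈ 0.0264.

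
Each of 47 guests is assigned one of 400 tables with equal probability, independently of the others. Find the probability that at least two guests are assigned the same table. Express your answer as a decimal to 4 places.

0.9400

It's easier to compute the probability that all 47 are distinct.
P(all distinct) = 400/400 · 399/400 · ··· · 354/400 ≈ 0.0600.
So the probability of at least one match is 1 − 0.0600 = 0.9400.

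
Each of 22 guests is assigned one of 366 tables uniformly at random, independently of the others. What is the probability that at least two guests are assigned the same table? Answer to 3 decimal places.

It's easier to compute the probability that all 22 are distinct.
P(all distinct) = 366/366 · 365/366 · ··· · 345/366 ≈ 0.525.
So the probability of at least one match is 1 − 0.525 = 0.475.

0.475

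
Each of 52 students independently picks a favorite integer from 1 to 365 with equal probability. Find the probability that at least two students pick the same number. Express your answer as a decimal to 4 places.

It's easier to compute the probability that all 52 are distinct.
P(all distinct) = 365/365 · 364/365 · ··· · 314/365 ≈ 0.0220.
So the probability of at least one match is 1 − 0.0220 = 0.9780.

0.9780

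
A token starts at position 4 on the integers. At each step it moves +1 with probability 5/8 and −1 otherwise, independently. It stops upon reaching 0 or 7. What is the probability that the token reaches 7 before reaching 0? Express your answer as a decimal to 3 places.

Let r = q/p = (3/8)/(5/8) = 3/5. The recurrence P(i) = p·P(i+1) + q·P(i−1) with P(0)=0, P(7)=1 gives P(i) = (1 − r^i)/(1 − r^7).
P(4) = (1 − (3/5)^4) / (1 − (3/5)^7) = 34000/37969 ≈ 0.895.

0.895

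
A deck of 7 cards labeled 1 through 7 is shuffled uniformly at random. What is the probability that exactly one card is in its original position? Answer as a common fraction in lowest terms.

Choose which one is fixed: C(7,1) = 7 ways.
The remaining 6 must have no fixed point: D(6) = 265.
P = 7·265/5040 = 53/144.

53/144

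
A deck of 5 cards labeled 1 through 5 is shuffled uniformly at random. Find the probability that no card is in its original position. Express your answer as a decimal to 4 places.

This is the derangement probability: permutations of 5 with no fixed point.
D(5) = 5! · (1 − 1/1! + 1/2! − ··· + (−1)^5/5!) = 44.
P = 44/120 = 11/30 ≈ 0.3667.

0.3667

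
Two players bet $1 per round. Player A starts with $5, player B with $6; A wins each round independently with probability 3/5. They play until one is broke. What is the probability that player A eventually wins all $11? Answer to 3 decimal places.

Let r = q/p = (2/5)/(3/5) = 2/3. The recurrence P(i) = p·P(i+1) + q·P(i−1) with P(0)=0, P(11)=1 gives P(i) = (1 − r^i)/(1 − r^11).
P(5) = (1 − (2/3)^5) / (1 − (2/3)^11) = 153819/175099 ≈ 0.878.

0.878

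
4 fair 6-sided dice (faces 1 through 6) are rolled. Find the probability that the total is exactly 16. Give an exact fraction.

There are 6^4 = 1296 equally likely outcomes.
The number of ordered 4-tuples from {1,…,6} summing to 16 is 125.
P(sum = 16) = 125/1296.

125/1296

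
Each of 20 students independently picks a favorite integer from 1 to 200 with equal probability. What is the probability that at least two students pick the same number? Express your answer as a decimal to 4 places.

0.6256

It's easier to compute the probability that all 20 are distinct.
P(all distinct) = 200/200 · 199/200 · ··· · 181/200 ≈ 0.3744.
So the probability of at least one match is 1 − 0.3744 = 0.6256.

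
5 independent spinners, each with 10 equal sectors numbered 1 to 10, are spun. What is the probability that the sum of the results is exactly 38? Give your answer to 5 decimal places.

There are 10^5 = 100000 equally likely outcomes.
The number of ordered 5-tuples from {1,…,10} summing to 38 is 1745.
P(sum = 38) = 1745/100000 = 349/20000 ≈ 0.01745.

0.01745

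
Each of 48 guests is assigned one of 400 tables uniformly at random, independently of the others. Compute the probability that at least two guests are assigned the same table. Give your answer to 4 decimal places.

It's easier to compute the probability that all 48 are distinct.
P(all distinct) = 400/400 · 399/400 · ··· · 353/400 ≈ 0.0529.
So the probability of at least one match is 1 − 0.0529 = 0.9471.

0.9471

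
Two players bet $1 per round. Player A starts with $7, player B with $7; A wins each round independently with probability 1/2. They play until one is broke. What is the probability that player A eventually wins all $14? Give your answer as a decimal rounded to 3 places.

With a fair step, P(i) = ½P(i−1) + ½P(i+1) with P(0)=0, P(14)=1 has the linear solution P(i) = i/14.
P(7) = 7/14 = 1/2 ≈ 0.500.

0.500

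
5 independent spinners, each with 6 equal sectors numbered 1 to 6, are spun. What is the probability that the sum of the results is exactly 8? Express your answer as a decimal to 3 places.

There are 6^5 = 7776 equally likely outcomes.
The number of ordered 5-tuples from {1,…,6} summing to 8 is 35.
P(sum = 8) = 35/7776 ≈ 0.005.

0.005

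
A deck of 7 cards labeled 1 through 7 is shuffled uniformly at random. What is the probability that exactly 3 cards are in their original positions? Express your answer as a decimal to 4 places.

Choose which 3 of the 7 are fixed: C(7,3) = 35 ways.
The remaining 4 must have no fixed point: D(4) = 9.
P = 35·9/5040 = 1/16 ≈ 0.0625.

0.0625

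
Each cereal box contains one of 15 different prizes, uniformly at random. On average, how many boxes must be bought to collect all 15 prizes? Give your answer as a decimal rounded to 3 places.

After i distinct types are collected, each trial gives a new one with probability (15−i)/15, so the expected wait for the next new type is 15/(15−i).
E = 15/15 + 15/14 + 15/13 + 15/12 + 15/11 + 15/10 + 15/9 + 15/8 + 15/7 + 15/6 + 15/5 + 15/4 + 15/3 + 15/2 + 15/1 = 1195757/24024 ≈ 49.773.

49.773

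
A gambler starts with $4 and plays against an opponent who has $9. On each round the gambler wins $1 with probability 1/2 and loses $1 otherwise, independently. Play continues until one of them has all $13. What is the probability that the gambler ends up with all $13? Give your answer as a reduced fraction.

4/13

With a fair step, P(i) = ½P(i−1) + ½P(i+1) with P(0)=0, P(13)=1 has the linear solution P(i) = i/13.
P(4) = 4/13.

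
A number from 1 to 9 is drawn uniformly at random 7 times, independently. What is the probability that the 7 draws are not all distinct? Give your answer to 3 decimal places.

0.962

P(all 7 different) = 9/9 · 8/9 · ··· · 3/9 ≈ 0.038.
P(at least two equal) = 1 − 0.038 = 0.962.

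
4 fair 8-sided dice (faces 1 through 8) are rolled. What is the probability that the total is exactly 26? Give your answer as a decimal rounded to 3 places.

There are 8^4 = 4096 equally likely outcomes.
The number of ordered 4-tuples from {1,…,8} summing to 26 is 84.
P(sum = 26) = 84/4096 = 21/1024 ≈ 0.021.

0.021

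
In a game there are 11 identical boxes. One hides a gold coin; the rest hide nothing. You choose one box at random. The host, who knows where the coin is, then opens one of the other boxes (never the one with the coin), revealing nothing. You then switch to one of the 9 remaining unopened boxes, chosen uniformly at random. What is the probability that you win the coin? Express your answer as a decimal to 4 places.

0.1010

Your original box holds the coin with probability 1/11, so the other 10 collectively hold it with probability 10/11.
The host can always find an empty box to open, so this doesn't change that 10/11; it is now spread over the 9 remaining unopened boxes.
P(win by switching) = (10/11) · (1/9) = 10/99 ≈ 0.1010.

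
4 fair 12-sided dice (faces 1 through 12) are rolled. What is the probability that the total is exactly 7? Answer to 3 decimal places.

0.001

There are 12^4 = 20736 equally likely outcomes.
The number of ordered 4-tuples from {1,…,12} summing to 7 is 20.
P(sum = 7) = 20/20736 = 5/5184 ≈ 0.001.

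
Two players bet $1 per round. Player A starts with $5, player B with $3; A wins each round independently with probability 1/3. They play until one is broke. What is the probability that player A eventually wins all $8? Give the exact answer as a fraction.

Let r = q/p = (2/3)/(1/3) = 2. The recurrence P(i) = p·P(i+1) + q·P(i−1) with P(0)=0, P(8)=1 gives P(i) = (1 − r^i)/(1 − r^8).
P(5) = (1 − (2)^5) / (1 − (2)^8) = 31/255.

31/255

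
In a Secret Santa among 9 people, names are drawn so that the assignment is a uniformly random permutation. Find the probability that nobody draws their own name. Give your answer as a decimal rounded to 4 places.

0.3679

This is the derangement probability: permutations of 9 with no fixed point.
D(9) = 9! · (1 − 1/1! + 1/2! − ··· + (−1)^9/9!) = 133496.
P = 133496/362880 = 16687/45360 ≈ 0.3679.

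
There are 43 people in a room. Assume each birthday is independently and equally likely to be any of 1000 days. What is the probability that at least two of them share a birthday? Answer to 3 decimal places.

It's easier to compute the probability that all 43 are distinct.
P(all distinct) = 1000/1000 · 999/1000 · ··· · 958/1000 ≈ 0.400.
So the probability of at least one match is 1 − 0.400 = 0.600.

0.600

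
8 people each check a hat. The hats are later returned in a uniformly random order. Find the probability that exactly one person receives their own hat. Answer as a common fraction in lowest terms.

Choose which one is fixed: C(8,1) = 8 ways.
The remaining 7 must have no fixed point: D(7) = 1854.
P = 8·1854/40320 = 103/280.

103/280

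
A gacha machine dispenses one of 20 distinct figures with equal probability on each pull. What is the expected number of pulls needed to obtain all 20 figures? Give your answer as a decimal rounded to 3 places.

After i distinct types are collected, each trial gives a new one with probability (20−i)/20, so the expected wait for the next new type is 20/(20−i).
E = 20/20 + 20/19 + 20/18 + 20/17 + 20/16 + 20/15 + 20/14 + 20/13 + 20/12 + 20/11 + 20/10 + 20/9 + 20/8 + 20/7 + 20/6 + 20/5 + 20/4 + 20/3 + 20/2 + 20/1 = 279175675/3879876 ≈ 71.955.

71.955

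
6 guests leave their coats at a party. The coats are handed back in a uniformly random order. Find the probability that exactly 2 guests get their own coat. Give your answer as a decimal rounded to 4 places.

0.1875

Choose which 2 of the 6 are fixed: C(6,2) = 15 ways.
The remaining 4 must have no fixed point: D(4) = 9.
P = 15·9/720 = 3/16 ≈ 0.1875.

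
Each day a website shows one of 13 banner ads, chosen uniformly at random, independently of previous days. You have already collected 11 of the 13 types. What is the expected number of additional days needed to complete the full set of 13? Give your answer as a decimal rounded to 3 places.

Starting from 11 distinct types, each trial gives a new one with probability (13−i)/13 when i types are held, so the wait for the next new type is 13/(13−i).
E = 13/2 + 13/1 = 39/2 ≈ 19.500.

19.500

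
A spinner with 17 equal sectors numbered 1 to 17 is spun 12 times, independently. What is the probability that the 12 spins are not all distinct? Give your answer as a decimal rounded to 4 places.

0.9949

P(all 12 different) = 17/17 · 16/17 · ··· · 6/17 ≈ 0.0051.
P(at least two equal) = 1 − 0.0051 = 0.9949.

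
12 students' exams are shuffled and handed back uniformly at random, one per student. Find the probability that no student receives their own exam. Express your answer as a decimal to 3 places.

0.368

This is the derangement probability: permutations of 12 with no fixed point.
D(12) = 12! · (1 − 1/1! + 1/2! − ··· + (−1)^12/12!) = 176214841.
P = 176214841/479001600 = 16019531/43545600 ≈ 0.368.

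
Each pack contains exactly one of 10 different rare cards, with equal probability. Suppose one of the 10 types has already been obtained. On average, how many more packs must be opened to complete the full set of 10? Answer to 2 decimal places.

Starting from 1 distinct type, each trial gives a new one with probability (10−i)/10 when i types are held, so the wait for the next new type is 10/(10−i).
E = 10/9 + 10/8 + 10/7 + 10/6 + 10/5 + 10/4 + 10/3 + 10/2 + 10/1 = 7129/252 ≈ 28.29.

28.29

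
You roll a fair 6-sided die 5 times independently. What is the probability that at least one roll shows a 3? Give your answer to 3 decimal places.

P(no roll shows a 3) = (5/6)^5 ≈ 0.402.
P(at least one) = 1 − 0.402 = 0.598.

0.598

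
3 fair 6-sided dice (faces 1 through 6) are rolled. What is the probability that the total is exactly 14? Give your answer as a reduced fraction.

5/72

There are 6^3 = 216 equally likely outcomes.
The number of ordered 3-tuples from {1,…,6} summing to 14 is 15.
P(sum = 14) = 15/216 = 5/72.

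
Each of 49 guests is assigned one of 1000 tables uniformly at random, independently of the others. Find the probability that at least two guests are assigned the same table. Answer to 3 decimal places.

It's easier to compute the probability that all 49 are distinct.
P(all distinct) = 1000/1000 · 999/1000 · ··· · 952/1000 ≈ 0.303.
So the probability of at least one match is 1 − 0.303 = 0.697.

0.697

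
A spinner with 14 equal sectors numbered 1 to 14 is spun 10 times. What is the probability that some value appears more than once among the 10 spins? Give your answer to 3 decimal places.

0.987

P(all 10 different) = 14/14 · 13/14 · ··· · 5/14 ≈ 0.013.
P(at least two equal) = 1 − 0.013 = 0.987.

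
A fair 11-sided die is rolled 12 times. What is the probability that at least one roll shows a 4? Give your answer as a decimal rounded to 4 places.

0.6814

P(no roll shows a 4) = (10/11)^12 ≈ 0.3186.
P(at least one) = 1 − 0.3186 = 0.6814.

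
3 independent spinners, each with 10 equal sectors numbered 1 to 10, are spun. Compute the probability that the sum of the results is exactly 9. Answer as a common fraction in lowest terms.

7/250

There are 10^3 = 1000 equally likely outcomes.
The number of ordered 3-tuples from {1,…,10} summing to 9 is 28.
P(sum = 9) = 28/1000 = 7/250.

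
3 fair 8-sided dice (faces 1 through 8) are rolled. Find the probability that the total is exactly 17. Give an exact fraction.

There are 8^3 = 512 equally likely outcomes.
The number of ordered 3-tuples from {1,…,8} summing to 17 is 36.
P(sum = 17) = 36/512 = 9/128.

9/128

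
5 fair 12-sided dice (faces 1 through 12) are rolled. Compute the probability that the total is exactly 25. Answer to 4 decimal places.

There are 12^5 = 248832 equally likely outcomes.
The number of ordered 5-tuples from {1,…,12} summing to 25 is 8151.
P(sum = 25) = 8151/248832 = 2717/82944 ≈ 0.0328.

0.0328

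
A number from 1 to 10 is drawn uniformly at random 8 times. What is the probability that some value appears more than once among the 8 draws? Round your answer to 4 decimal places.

P(all 8 different) = 10/10 · 9/10 · ··· · 3/10 ≈ 0.0181.
P(at least two equal) = 1 − 0.0181 = 0.9819.

0.9819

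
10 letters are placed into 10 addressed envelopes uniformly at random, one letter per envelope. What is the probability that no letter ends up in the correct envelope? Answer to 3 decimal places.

0.368

This is the derangement probability: permutations of 10 with no fixed point.
D(10) = 10! · (1 − 1/1! + 1/2! − ··· + (−1)^10/10!) = 1334961.
P = 1334961/3628800 = 16481/44800 ≈ 0.368.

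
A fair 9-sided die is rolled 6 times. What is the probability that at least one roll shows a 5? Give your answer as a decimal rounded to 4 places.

P(no roll shows a 5) = (8/9)^6 ≈ 0.4933.
P(at least one) = 1 − 0.4933 = 0.5067.

0.5067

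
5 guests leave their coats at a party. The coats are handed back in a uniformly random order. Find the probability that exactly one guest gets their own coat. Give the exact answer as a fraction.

Choose which one is fixed: C(5,1) = 5 ways.
The remaining 4 must have no fixed point: D(4) = 9.
P = 5·9/120 = 3/8.

3/8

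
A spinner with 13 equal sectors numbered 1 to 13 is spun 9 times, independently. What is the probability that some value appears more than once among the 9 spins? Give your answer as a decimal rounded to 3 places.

P(all 9 different) = 13/13 · 12/13 · ··· · 5/13 ≈ 0.024.
P(at least two equal) = 1 − 0.024 = 0.976.

0.976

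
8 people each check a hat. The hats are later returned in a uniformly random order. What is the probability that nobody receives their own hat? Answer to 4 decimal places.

0.3679

This is the derangement probability: permutations of 8 with no fixed point.
D(8) = 8! · (1 − 1/1! + 1/2! − ··· + (−1)^8/8!) = 14833.
P = 14833/40320 = 2119/5760 ≈ 0.3679.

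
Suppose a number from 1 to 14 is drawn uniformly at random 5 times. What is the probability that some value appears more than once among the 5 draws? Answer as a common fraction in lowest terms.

P(all 5 different) = 14/14 · 13/14 · ··· · 10/14 = 2145/4802.
P(at least two equal) = 1 − 2145/4802 = 2657/4802.

2657/4802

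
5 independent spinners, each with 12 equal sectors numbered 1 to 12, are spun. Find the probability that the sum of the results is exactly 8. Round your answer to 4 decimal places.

0.0001

There are 12^5 = 248832 equally likely outcomes.
The number of ordered 5-tuples from {1,…,12} summing to 8 is 35.
P(sum = 8) = 35/248832 ≈ 0.0001.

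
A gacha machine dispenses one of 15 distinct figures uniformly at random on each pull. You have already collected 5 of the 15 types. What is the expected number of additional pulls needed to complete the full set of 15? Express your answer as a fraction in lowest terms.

7381/168

Starting from 5 distinct types, each trial gives a new one with probability (15−i)/15 when i types are held, so the wait for the next new type is 15/(15−i).
E = 15/10 + 15/9 + 15/8 + 15/7 + 15/6 + 15/5 + 15/4 + 15/3 + 15/2 + 15/1 = 7381/168.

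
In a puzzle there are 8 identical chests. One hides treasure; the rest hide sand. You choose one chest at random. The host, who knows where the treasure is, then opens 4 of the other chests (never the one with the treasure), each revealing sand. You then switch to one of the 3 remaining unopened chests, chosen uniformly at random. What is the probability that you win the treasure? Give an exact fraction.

7/24

Your original chest holds the treasure with probability 1/8, so the other 7 collectively hold it with probability 7/8.
The host can always find 4 empty chests to open, so the reveals don't change that 7/8; it is now spread over the 3 remaining unopened chests.
P(win by switching) = (7/8) · (1/3) = 7/24.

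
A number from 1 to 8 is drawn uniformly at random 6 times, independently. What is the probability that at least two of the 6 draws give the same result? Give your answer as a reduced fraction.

3781/4096

P(all 6 different) = 8/8 · 7/8 · ··· · 3/8 = 315/4096.
P(at least two equal) = 1 − 315/4096 = 3781/4096.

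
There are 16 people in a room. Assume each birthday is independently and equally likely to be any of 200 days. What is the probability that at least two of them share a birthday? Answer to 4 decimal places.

0.4600

It's easier to compute the probability that all 16 are distinct.
P(all distinct) = 200/200 · 199/200 · ··· · 185/200 ≈ 0.5400.
So the probability of at least one match is 1 − 0.5400 = 0.4600.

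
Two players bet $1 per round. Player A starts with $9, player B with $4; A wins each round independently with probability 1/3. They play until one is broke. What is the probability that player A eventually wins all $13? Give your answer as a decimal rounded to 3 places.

Let r = q/p = (2/3)/(1/3) = 2. The recurrence P(i) = p·P(i+1) + q·P(i−1) with P(0)=0, P(13)=1 gives P(i) = (1 − r^i)/(1 − r^13).
P(9) = (1 − (2)^9) / (1 − (2)^13) = 511/8191 ≈ 0.062.

0.062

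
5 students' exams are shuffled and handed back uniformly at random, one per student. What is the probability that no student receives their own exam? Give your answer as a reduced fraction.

11/30

This is the derangement probability: permutations of 5 with no fixed point.
D(5) = 5! · (1 − 1/1! + 1/2! − ··· + (−1)^5/5!) = 44.
P = 44/120 = 11/30.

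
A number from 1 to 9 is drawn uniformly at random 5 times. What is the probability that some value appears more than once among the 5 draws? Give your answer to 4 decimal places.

P(all 5 different) = 9/9 · 8/9 · ··· · 5/9 ≈ 0.2561.
P(at least two equal) = 1 − 0.2561 = 0.7439.

0.7439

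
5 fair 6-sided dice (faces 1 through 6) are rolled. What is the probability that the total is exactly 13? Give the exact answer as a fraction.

There are 6^5 = 7776 equally likely outcomes.
The number of ordered 5-tuples from {1,…,6} summing to 13 is 420.
P(sum = 13) = 420/7776 = 35/648.

35/648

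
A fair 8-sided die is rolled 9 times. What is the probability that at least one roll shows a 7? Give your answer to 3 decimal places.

0.699

P(no roll shows a 7) = (7/8)^9 ≈ 0.301.
P(at least one) = 1 − 0.301 = 0.699.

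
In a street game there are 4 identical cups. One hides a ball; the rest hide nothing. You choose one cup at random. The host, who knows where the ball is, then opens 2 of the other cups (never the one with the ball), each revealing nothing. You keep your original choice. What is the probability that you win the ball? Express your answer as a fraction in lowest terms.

1/4

The host can always open 2 empty cups regardless of your choice, so the reveals give no information about your original cup.
P(win by staying) = 1/4.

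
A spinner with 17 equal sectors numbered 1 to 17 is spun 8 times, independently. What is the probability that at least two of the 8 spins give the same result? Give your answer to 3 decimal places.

P(all 8 different) = 17/17 · 16/17 · ··· · 10/17 ≈ 0.141.
P(at least two equal) = 1 − 0.141 = 0.859.

0.859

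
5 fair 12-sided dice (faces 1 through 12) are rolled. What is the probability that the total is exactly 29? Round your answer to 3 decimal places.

0.046

There are 12^5 = 248832 equally likely outcomes.
The number of ordered 5-tuples from {1,…,12} summing to 29 is 11385.
P(sum = 29) = 11385/248832 = 1265/27648 ≈ 0.046.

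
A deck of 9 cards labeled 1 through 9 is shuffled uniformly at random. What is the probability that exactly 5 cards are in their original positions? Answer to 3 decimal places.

Choose which 5 of the 9 are fixed: C(9,5) = 126 ways.
The remaining 4 must have no fixed point: D(4) = 9.
P = 126·9/362880 = 1/320 ≈ 0.003.

0.003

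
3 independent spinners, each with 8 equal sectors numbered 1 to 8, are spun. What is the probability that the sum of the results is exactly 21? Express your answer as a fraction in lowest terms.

There are 8^3 = 512 equally likely outcomes.
The number of ordered 3-tuples from {1,…,8} summing to 21 is 10.
P(sum = 21) = 10/512 = 5/256.

5/256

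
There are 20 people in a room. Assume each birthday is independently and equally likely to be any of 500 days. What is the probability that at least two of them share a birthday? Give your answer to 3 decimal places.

It's easier to compute the probability that all 20 are distinct.
P(all distinct) = 500/500 · 499/500 · ··· · 481/500 ≈ 0.680.
So the probability of at least one match is 1 − 0.680 = 0.320.

0.320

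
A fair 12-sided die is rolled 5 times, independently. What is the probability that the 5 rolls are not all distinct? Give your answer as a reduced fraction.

89/144

P(all 5 different) = 12/12 · 11/12 · ··· · 8/12 = 55/144.
P(at least two equal) = 1 − 55/144 = 89/144.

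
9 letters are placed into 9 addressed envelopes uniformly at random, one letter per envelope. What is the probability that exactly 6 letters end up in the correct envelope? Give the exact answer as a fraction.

1/2160

Choose which 6 of the 9 are fixed: C(9,6) = 84 ways.
The remaining 3 must have no fixed point: D(3) = 2.
P = 84·2/362880 = 1/2160.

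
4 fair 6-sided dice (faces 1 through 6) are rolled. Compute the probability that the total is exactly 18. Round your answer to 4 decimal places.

There are 6^4 = 1296 equally likely outcomes.
The number of ordered 4-tuples from {1,…,6} summing to 18 is 80.
P(sum = 18) = 80/1296 = 5/81 ≈ 0.0617.

0.0617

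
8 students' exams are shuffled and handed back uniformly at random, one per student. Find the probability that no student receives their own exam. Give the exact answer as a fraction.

2119/5760

This is the derangement probability: permutations of 8 with no fixed point.
D(8) = 8! · (1 − 1/1! + 1/2! − ··· + (−1)^8/8!) = 14833.
P = 14833/40320 = 2119/5760.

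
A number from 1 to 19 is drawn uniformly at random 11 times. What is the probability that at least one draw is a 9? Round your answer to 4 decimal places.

P(no draw is a 9) = (18/19)^11 ≈ 0.5517.
P(at least one) = 1 − 0.5517 = 0.4483.

0.4483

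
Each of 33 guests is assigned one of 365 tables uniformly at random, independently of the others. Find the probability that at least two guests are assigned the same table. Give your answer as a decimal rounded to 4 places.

It's easier to compute the probability that all 33 are distinct.
P(all distinct) = 365/365 · 364/365 · ··· · 333/365 ≈ 0.2250.
So the probability of at least one match is 1 − 0.2250 = 0.7750.

0.7750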